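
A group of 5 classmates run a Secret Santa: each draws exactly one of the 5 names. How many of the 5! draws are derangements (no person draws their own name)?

44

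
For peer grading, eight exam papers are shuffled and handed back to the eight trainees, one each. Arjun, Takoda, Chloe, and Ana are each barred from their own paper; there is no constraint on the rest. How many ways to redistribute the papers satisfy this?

24024

Let A_j be the event that the j-th constrained one is fixed. By inclusion-exclusion over the 4 events:
Σ_{j=0}^{4} (-1)^j C(4,j)(8-j)!
= C(4,0)·8! - C(4,1)·7! + C(4,2)·6! - C(4,3)·5! + C(4,4)·4!
= 40320 - 20160 + 4320 - 480 + 24
= 24024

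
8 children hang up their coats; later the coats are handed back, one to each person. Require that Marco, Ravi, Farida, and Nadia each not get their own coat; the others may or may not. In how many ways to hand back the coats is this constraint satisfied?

24024

Let A_j be the event that the j-th constrained one is fixed. By inclusion-exclusion over the 4 events:
Σ_{j=0}^{4} (-1)^j C(4,j)(8-j)!
= C(4,0)·8! - C(4,1)·7! + C(4,2)·6! - C(4,3)·5! + C(4,4)·4!
= 40320 - 20160 + 4320 - 480 + 24
= 24024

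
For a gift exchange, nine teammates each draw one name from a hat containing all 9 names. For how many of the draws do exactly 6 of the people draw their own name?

168

Pick the 6 fixed positions: C(9,6) = 84 ways.
The other 3 form a derangement: !3 = 2.
Total: 84 × 2 = 168.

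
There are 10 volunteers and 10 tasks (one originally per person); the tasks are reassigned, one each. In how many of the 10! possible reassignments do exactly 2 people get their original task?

667485

Pick the 2 fixed positions: C(10,2) = 45 ways.
The remaining 8 must be deranged: !8 = 14833.
Total: 45 × 14833 = 667485.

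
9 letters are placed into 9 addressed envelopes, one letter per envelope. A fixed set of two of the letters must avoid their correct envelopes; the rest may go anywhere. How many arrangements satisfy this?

Let A_j be the event that the j-th constrained one is fixed. By inclusion-exclusion over the 2 events:
Σ_{j=0}^{2} (-1)^j C(2,j)(9-j)!
= C(2,0)·9! - C(2,1)·8! + C(2,2)·7!
= 362880 - 80640 + 5040
= 287280

287280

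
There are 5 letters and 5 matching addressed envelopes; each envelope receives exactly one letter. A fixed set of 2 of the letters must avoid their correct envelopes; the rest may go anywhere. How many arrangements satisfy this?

Let A_j be the event that the j-th constrained one is fixed. By inclusion-exclusion over the 2 events:
Σ_{j=0}^{2} (-1)^j C(2,j)(5-j)!
= C(2,0)·5! - C(2,1)·4! + C(2,2)·3!
= 120 - 48 + 6
= 78

78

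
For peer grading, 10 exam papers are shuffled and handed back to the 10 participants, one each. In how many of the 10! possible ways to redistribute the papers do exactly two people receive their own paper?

667485

Choose which 2 of the 10 are fixed: C(10,2) = 45.
The remaining 8 must be deranged: !8 = 14833.
Total: 45 × 14833 = 667485.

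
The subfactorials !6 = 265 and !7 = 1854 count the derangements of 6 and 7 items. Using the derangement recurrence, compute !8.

!8 = (8-1)·(!7 + !6) = 7·(1854 + 265) = 7·2119 = 14833.

14833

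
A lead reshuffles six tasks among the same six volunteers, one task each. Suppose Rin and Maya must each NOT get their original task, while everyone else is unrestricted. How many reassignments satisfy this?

504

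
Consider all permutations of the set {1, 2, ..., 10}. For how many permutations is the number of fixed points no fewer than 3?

291394

# with exactly i fixed is C(10,i)·!(10-i); sum over i=3..10:
  i=3: C(10,3)·!7 = 120·1854 = 222480
  i=4: C(10,4)·!6 = 210·265 = 55650
  i=5: C(10,5)·!5 = 252·44 = 11088
  i=6: C(10,6)·!4 = 210·9 = 1890
  i=7: C(10,7)·!3 = 120·2 = 240
  i=8: C(10,8)·!2 = 45·1 = 45
  i=9: C(10,9)·!1 = 10·0 = 0
  i=10: C(10,10)·!0 = 1·1 = 1
Total = 291394.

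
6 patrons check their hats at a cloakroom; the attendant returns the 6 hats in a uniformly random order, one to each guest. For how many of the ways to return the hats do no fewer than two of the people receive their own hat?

191

# with exactly i fixed is C(6,i)·!(6-i); sum over i=2..6:
  i=2: C(6,2)·!4 = 15·9 = 135
  i=3: C(6,3)·!3 = 20·2 = 40
  i=4: C(6,4)·!2 = 15·1 = 15
  i=5: C(6,5)·!1 = 6·0 = 0
  i=6: C(6,6)·!0 = 1·1 = 1
Total = 191.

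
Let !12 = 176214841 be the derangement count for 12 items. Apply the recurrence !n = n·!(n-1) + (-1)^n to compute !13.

2290792932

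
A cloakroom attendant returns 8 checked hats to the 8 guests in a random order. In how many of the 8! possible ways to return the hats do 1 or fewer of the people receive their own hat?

29665

# with exactly i fixed is C(8,i)·!(8-i); sum over i=0..1:
  i=0: C(8,0)·!8 = 1·14833 = 14833
  i=1: C(8,1)·!7 = 8·1854 = 14832
Total = 29665.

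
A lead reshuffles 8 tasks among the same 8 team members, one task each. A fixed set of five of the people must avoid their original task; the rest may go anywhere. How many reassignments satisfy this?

21234

Inclusion-exclusion on the 5 forbidden self-matches:
Σ_{j=0}^{5} (-1)^j C(5,j)(8-j)!
= C(5,0)·8! - C(5,1)·7! + C(5,2)·6! - C(5,3)·5! + C(5,4)·4! - C(5,5)·3!
= 40320 - 25200 + 7200 - 1200 + 120 - 6
= 21234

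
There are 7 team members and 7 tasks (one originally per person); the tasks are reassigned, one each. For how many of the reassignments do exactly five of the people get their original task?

21

Choose which 5 of the 7 are fixed: C(7,5) = 21.
The remaining 2 must be deranged: !2 = 1.
Total: 21 × 1 = 21.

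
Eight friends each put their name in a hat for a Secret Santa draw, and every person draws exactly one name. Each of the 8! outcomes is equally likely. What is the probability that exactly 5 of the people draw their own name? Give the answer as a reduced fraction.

1/360

Favorable outcomes: C(8,5)·!3 = 56·2 = 112.
Total outcomes: 8! = 40320.
Probability = 112/40320 = 1/360.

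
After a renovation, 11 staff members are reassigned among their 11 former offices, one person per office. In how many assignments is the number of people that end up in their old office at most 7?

Sum C(11,i)·!(11-i) for i = 0..7:
  i=0: C(11,0)·!11 = 1·14684570 = 14684570
  i=1: C(11,1)·!10 = 11·1334961 = 14684571
  i=2: C(11,2)·!9 = 55·133496 = 7342280
  i=3: C(11,3)·!8 = 165·14833 = 2447445
  i=4: C(11,4)·!7 = 330·1854 = 611820
  i=5: C(11,5)·!6 = 462·265 = 122430
  i=6: C(11,6)·!5 = 462·44 = 20328
  i=7: C(11,7)·!4 = 330·9 = 2970
Total = 39916414.

39916414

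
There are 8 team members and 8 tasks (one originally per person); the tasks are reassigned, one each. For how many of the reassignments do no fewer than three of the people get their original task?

3235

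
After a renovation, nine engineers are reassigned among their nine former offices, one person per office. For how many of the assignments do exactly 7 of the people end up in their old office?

36

Pick the 7 fixed positions: C(9,7) = 36 ways.
The other 2 form a derangement: !2 = 1.
Total: 36 × 1 = 36.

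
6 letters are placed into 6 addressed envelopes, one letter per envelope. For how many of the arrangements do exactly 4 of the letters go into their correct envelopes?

15

Pick the 4 fixed positions: C(6,4) = 15 ways.
The other 2 form a derangement: !2 = 1.
Total: 15 × 1 = 15.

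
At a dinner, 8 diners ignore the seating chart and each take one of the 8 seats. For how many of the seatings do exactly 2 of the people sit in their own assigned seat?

7420

Choose which 2 of the 8 are fixed: C(8,2) = 28.
The other 6 form a derangement: !6 = 265.
Total: 28 × 265 = 7420.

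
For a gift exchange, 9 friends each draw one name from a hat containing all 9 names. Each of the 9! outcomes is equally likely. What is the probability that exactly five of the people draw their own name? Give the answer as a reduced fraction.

1/320

Favorable outcomes: C(9,5)·!4 = 126·9 = 1134.
Total outcomes: 9! = 362880.
Probability = 1134/362880 = 1/320.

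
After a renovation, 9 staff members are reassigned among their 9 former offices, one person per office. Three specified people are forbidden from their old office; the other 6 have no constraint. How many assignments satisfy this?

256320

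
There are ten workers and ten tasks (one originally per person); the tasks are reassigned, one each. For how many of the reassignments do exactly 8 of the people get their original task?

45

Choose which 8 of the 10 are fixed: C(10,8) = 45.
The other 2 form a derangement: !2 = 1.
Total: 45 × 1 = 45.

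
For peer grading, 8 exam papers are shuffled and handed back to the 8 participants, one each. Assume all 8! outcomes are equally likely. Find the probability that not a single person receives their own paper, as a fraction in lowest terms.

2119/5760

Favorable outcomes: !8 = 14833.
Total outcomes: 8! = 40320.
Probability = 14833/40320 = 2119/5760.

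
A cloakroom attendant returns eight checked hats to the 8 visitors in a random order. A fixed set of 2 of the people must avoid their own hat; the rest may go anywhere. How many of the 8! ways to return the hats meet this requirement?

30960

Inclusion-exclusion on the 2 forbidden self-matches:
Σ_{j=0}^{2} (-1)^j C(2,j)(8-j)!
= C(2,0)·8! - C(2,1)·7! + C(2,2)·6!
= 40320 - 10080 + 720
= 30960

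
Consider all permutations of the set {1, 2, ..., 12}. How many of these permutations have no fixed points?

176214841

Use !n = (n-1)(!(n-1) + !(n-2)).
!12 = 11·(14684570 + 1334961) = 11·16019531 = 176214841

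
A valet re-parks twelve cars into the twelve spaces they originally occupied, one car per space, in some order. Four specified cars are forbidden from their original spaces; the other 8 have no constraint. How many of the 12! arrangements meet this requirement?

Let A_j be the event that the j-th constrained one is fixed. By inclusion-exclusion over the 4 events:
Σ_{j=0}^{4} (-1)^j C(4,j)(12-j)!
= C(4,0)·12! - C(4,1)·11! + C(4,2)·10! - C(4,3)·9! + C(4,4)·8!
= 479001600 - 159667200 + 21772800 - 1451520 + 40320
= 339696000

339696000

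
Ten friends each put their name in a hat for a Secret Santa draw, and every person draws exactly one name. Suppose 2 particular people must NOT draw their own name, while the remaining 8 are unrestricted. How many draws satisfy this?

2943360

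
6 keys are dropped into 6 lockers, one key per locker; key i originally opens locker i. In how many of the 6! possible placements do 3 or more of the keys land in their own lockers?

56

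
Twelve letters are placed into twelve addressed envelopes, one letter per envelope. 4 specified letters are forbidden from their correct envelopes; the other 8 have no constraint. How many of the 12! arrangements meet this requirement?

Let A_j be the event that the j-th constrained one is fixed. By inclusion-exclusion over the 4 events:
Σ_{j=0}^{4} (-1)^j C(4,j)(12-j)!
= C(4,0)·12! - C(4,1)·11! + C(4,2)·10! - C(4,3)·9! + C(4,4)·8!
= 479001600 - 159667200 + 21772800 - 1451520 + 40320
= 339696000

339696000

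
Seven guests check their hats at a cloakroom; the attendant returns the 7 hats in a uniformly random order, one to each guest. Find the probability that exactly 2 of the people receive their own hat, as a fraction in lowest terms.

Favorable outcomes: C(7,2)·!5 = 21·44 = 924.
Total outcomes: 7! = 5040.
Probability = 924/5040 = 11/60.

11/60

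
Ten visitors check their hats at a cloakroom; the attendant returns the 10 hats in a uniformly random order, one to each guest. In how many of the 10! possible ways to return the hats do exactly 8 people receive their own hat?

45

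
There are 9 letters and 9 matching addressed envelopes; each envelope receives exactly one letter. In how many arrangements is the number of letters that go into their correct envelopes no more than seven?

362879

Sum C(9,i)·!(9-i) for i = 0..7:
  i=0: C(9,0)·!9 = 1·133496 = 133496
  i=1: C(9,1)·!8 = 9·14833 = 133497
  i=2: C(9,2)·!7 = 36·1854 = 66744
  i=3: C(9,3)·!6 = 84·265 = 22260
  i=4: C(9,4)·!5 = 126·44 = 5544
  i=5: C(9,5)·!4 = 126·9 = 1134
  i=6: C(9,6)·!3 = 84·2 = 168
  i=7: C(9,7)·!2 = 36·1 = 36
Total = 362879.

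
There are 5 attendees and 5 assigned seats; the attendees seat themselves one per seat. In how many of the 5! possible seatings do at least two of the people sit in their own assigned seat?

31

Sum C(5,i)·!(5-i) for i = 2..5:
  i=2: C(5,2)·!3 = 10·2 = 20
  i=3: C(5,3)·!2 = 10·1 = 10
  i=4: C(5,4)·!1 = 5·0 = 0
  i=5: C(5,5)·!0 = 1·1 = 1
Total = 31.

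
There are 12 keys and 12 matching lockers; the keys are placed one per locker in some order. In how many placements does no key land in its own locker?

176214841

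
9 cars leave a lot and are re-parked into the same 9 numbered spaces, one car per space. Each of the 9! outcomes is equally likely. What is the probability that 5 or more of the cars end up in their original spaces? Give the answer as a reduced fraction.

1339/362880

Favorable outcomes: Σ_{i≥5} C(9,i)·!(9-i) = 126·9 + 84·2 + 36·1 + 9·0 + 1·1 = 1339.
Total outcomes: 9! = 362880.
Probability = 1339/362880 = 1339/362880.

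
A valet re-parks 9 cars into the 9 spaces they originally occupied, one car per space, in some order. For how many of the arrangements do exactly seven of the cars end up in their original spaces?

Choose which 7 of the 9 are fixed: C(9,7) = 36.
The other 2 form a derangement: !2 = 1.
Total: 36 × 1 = 36.

36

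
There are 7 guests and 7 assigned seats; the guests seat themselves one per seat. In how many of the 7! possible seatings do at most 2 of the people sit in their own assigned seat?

# with exactly i fixed is C(7,i)·!(7-i); sum over i=0..2:
  i=0: C(7,0)·!7 = 1·1854 = 1854
  i=1: C(7,1)·!6 = 7·265 = 1855
  i=2: C(7,2)·!5 = 21·44 = 924
Total = 4633.

4633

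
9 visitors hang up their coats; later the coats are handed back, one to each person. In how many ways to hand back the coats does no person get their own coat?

133496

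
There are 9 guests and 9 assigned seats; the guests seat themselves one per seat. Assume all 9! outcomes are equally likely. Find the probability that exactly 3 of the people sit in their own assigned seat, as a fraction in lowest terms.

Favorable outcomes: C(9,3)·!6 = 84·265 = 22260.
Total outcomes: 9! = 362880.
Probability = 22260/362880 = 53/864.

53/864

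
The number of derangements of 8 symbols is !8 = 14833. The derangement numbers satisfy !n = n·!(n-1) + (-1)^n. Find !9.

133496

!9 = 9·14833 - 1 = 133496.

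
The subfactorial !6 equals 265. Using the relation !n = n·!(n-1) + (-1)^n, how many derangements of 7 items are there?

1854

!7 = 7·265 - 1 = 1854.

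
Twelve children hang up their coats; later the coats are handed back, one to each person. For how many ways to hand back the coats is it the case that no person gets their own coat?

176214841

Use !n = n·!(n-1) + (-1)^n.
!12 = 12·14684570 + 1 = 176214841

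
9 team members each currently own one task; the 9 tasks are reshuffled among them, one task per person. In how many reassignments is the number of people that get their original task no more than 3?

355997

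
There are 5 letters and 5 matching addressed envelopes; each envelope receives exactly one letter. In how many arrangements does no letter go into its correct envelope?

The subfactorial !5 = [5!/e] (nearest integer).
5! = 120, and 120/e ≈ 44.15, so !5 = 44.

44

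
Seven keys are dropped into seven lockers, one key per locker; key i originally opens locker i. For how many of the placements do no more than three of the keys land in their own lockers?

4948

# with exactly i fixed is C(7,i)·!(7-i); sum over i=0..3:
  i=0: C(7,0)·!7 = 1·1854 = 1854
  i=1: C(7,1)·!6 = 7·265 = 1855
  i=2: C(7,2)·!5 = 21·44 = 924
  i=3: C(7,3)·!4 = 35·9 = 315
Total = 4948.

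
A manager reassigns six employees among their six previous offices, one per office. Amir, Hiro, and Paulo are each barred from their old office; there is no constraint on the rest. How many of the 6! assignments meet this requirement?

Inclusion-exclusion on the 3 forbidden self-matches:
Σ_{j=0}^{3} (-1)^j C(3,j)(6-j)!
= C(3,0)·6! - C(3,1)·5! + C(3,2)·4! - C(3,3)·3!
= 720 - 360 + 72 - 6
= 426

426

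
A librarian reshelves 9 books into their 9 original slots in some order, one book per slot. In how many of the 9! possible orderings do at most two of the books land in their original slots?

333737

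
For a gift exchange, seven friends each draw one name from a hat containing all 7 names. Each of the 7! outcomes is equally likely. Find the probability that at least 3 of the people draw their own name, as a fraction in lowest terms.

Favorable outcomes: Σ_{i≥3} C(7,i)·!(7-i) = 35·9 + 35·2 + 21·1 + 7·0 + 1·1 = 407.
Total outcomes: 7! = 5040.
Probability = 407/5040 = 407/5040.

407/5040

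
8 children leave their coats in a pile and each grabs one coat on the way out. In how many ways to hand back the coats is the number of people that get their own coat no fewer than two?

# with exactly i fixed is C(8,i)·!(8-i); sum over i=2..8:
  i=2: C(8,2)·!6 = 28·265 = 7420
  i=3: C(8,3)·!5 = 56·44 = 2464
  i=4: C(8,4)·!4 = 70·9 = 630
  i=5: C(8,5)·!3 = 56·2 = 112
  i=6: C(8,6)·!2 = 28·1 = 28
  i=7: C(8,7)·!1 = 8·0 = 0
  i=8: C(8,8)·!0 = 1·1 = 1
Total = 10655.

10655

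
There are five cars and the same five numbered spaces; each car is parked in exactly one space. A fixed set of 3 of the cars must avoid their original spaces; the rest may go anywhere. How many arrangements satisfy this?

Inclusion-exclusion on the 3 forbidden self-matches:
Σ_{j=0}^{3} (-1)^j C(3,j)(5-j)!
= C(3,0)·5! - C(3,1)·4! + C(3,2)·3! - C(3,3)·2!
= 120 - 72 + 18 - 2
= 64

64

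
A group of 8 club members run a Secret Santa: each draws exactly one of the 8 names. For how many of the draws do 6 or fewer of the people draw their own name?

40319

Sum C(8,i)·!(8-i) for i = 0..6:
  i=0: C(8,0)·!8 = 1·14833 = 14833
  i=1: C(8,1)·!7 = 8·1854 = 14832
  i=2: C(8,2)·!6 = 28·265 = 7420
  i=3: C(8,3)·!5 = 56·44 = 2464
  i=4: C(8,4)·!4 = 70·9 = 630
  i=5: C(8,5)·!3 = 56·2 = 112
  i=6: C(8,6)·!2 = 28·1 = 28
Total = 40319.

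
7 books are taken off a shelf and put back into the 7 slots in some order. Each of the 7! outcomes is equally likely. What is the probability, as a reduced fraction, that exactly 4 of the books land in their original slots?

1/72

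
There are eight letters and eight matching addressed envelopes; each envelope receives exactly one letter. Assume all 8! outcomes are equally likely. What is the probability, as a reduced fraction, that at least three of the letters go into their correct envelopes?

647/8064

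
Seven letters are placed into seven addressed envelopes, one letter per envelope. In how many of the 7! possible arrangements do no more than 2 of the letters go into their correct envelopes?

4633

# with exactly i fixed is C(7,i)·!(7-i); sum over i=0..2:
  i=0: C(7,0)·!7 = 1·1854 = 1854
  i=1: C(7,1)·!6 = 7·265 = 1855
  i=2: C(7,2)·!5 = 21·44 = 924
Total = 4633.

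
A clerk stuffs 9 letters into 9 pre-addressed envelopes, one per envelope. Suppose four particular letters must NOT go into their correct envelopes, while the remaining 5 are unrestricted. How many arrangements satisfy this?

Let A_j be the event that the j-th constrained one is fixed. By inclusion-exclusion over the 4 events:
Σ_{j=0}^{4} (-1)^j C(4,j)(9-j)!
= C(4,0)·9! - C(4,1)·8! + C(4,2)·7! - C(4,3)·6! + C(4,4)·5!
= 362880 - 161280 + 30240 - 2880 + 120
= 229080

229080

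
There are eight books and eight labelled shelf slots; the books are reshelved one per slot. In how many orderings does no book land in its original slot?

14833

Use !n = (n-1)(!(n-1) + !(n-2)).
!8 = 7·(1854 + 265) = 7·2119 = 14833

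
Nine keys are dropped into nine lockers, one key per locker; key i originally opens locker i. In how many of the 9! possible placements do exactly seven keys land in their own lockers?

Choose which 7 of the 9 are fixed: C(9,7) = 36.
The remaining 2 must be deranged: !2 = 1.
Total: 36 × 1 = 36.

36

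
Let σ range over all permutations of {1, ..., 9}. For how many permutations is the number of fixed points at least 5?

1339

# with exactly i fixed is C(9,i)·!(9-i); sum over i=5..9:
  i=5: C(9,5)·!4 = 126·9 = 1134
  i=6: C(9,6)·!3 = 84·2 = 168
  i=7: C(9,7)·!2 = 36·1 = 36
  i=8: C(9,8)·!1 = 9·0 = 0
  i=9: C(9,9)·!0 = 1·1 = 1
Total = 1339.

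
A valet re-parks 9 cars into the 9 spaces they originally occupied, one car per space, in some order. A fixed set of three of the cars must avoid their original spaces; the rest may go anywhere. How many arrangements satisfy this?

256320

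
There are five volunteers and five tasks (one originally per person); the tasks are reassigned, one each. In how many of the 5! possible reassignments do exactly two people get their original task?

Choose which 2 of the 5 are fixed: C(5,2) = 10.
The remaining 3 must be deranged: !3 = 2.
Total: 10 × 2 = 20.

20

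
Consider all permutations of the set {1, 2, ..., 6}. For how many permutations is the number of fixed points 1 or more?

# with exactly i fixed is C(6,i)·!(6-i); sum over i=1..6:
  i=1: C(6,1)·!5 = 6·44 = 264
  i=2: C(6,2)·!4 = 15·9 = 135
  i=3: C(6,3)·!3 = 20·2 = 40
  i=4: C(6,4)·!2 = 15·1 = 15
  i=5: C(6,5)·!1 = 6·0 = 0
  i=6: C(6,6)·!0 = 1·1 = 1
Total = 455.

455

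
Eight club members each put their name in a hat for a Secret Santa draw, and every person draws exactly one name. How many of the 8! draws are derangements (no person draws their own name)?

14833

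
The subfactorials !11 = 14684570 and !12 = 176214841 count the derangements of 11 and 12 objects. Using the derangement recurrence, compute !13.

2290792932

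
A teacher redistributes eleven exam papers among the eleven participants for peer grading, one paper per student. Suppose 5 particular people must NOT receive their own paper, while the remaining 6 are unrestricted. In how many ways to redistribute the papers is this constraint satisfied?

Let A_j be the event that the j-th constrained one is fixed. By inclusion-exclusion over the 5 events:
Σ_{j=0}^{5} (-1)^j C(5,j)(11-j)!
= C(5,0)·11! - C(5,1)·10! + C(5,2)·9! - C(5,3)·8! + C(5,4)·7! - C(5,5)·6!
= 39916800 - 18144000 + 3628800 - 403200 + 25200 - 720
= 25022880

25022880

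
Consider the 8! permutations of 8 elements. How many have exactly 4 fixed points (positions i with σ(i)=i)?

Choose which 4 of the 8 are fixed: C(8,4) = 70.
The other 4 form a derangement: !4 = 9.
Total: 70 × 9 = 630.

630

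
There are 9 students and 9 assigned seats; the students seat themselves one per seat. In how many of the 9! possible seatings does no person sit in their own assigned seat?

Recurrence: !9 = 9·!8 + (-1)^9.
!9 = 9·14833 - 1 = 133496

133496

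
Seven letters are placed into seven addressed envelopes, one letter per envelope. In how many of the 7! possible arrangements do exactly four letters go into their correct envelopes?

70

Choose which 4 of the 7 are fixed: C(7,4) = 35.
The other 3 form a derangement: !3 = 2.
Total: 35 × 2 = 70.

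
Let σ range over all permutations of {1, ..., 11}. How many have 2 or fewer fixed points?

36711421

# with exactly i fixed is C(11,i)·!(11-i); sum over i=0..2:
  i=0: C(11,0)·!11 = 1·14684570 = 14684570
  i=1: C(11,1)·!10 = 11·1334961 = 14684571
  i=2: C(11,2)·!9 = 55·133496 = 7342280
Total = 36711421.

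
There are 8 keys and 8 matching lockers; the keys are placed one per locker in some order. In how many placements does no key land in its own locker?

!8 = 8! · Σ_{k=0}^{8} (-1)^k/k!
= 8! - 8!/1! + 8!/2! - 8!/3! + 8!/4! - 8!/5! + 8!/6! - 8!/7! + 8!/8!
= 40320 - 40320 + 20160 - 6720 + 1680 - 336 + 56 - 8 + 1
= 14833

14833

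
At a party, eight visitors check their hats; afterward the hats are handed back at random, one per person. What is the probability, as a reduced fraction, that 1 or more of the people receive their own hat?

Favorable outcomes: Σ_{i≥1} C(8,i)·!(8-i) = 8·1854 + 28·265 + 56·44 + 70·9 + 56·2 + 28·1 + 8·0 + 1·1 = 25487.
Total outcomes: 8! = 40320.
Probability = 25487/40320 = 3641/5760.

3641/5760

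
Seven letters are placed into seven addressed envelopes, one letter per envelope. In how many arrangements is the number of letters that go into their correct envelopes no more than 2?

4633

# with exactly i fixed is C(7,i)·!(7-i); sum over i=0..2:
  i=0: C(7,0)·!7 = 1·1854 = 1854
  i=1: C(7,1)·!6 = 7·265 = 1855
  i=2: C(7,2)·!5 = 21·44 = 924
Total = 4633.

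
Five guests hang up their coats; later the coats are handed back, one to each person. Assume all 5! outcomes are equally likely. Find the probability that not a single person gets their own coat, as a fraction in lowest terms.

11/30

Favorable outcomes: !5 = 44.
Total outcomes: 5! = 120.
Probability = 44/120 = 11/30.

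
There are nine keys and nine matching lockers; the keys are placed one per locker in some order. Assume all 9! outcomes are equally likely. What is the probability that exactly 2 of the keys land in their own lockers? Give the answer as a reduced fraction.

103/560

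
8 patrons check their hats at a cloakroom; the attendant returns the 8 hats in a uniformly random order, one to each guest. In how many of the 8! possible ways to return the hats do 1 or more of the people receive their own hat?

25487

# with exactly i fixed is C(8,i)·!(8-i); sum over i=1..8:
  i=1: C(8,1)·!7 = 8·1854 = 14832
  i=2: C(8,2)·!6 = 28·265 = 7420
  i=3: C(8,3)·!5 = 56·44 = 2464
  i=4: C(8,4)·!4 = 70·9 = 630
  i=5: C(8,5)·!3 = 56·2 = 112
  i=6: C(8,6)·!2 = 28·1 = 28
  i=7: C(8,7)·!1 = 8·0 = 0
  i=8: C(8,8)·!0 = 1·1 = 1
Total = 25487.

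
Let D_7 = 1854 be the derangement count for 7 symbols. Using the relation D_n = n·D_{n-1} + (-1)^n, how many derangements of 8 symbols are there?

D_8 = 8·1854 + 1 = 14833.

14833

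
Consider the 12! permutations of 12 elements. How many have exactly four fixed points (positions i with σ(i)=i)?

7342335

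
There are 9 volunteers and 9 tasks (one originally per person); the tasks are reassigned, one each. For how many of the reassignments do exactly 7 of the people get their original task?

36

Choose which 7 of the 9 are fixed: C(9,7) = 36.
The other 2 form a derangement: !2 = 1.
Total: 36 × 1 = 36.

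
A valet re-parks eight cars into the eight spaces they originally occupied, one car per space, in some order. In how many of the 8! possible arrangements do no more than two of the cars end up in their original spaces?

37085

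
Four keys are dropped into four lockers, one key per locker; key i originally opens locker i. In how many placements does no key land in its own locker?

9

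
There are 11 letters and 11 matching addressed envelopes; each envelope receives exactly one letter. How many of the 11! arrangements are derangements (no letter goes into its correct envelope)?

By inclusion-exclusion, !11 = Σ (-1)^k · 11!/k! for k=0..11
= 11! - 11!/1! + 11!/2! - 11!/3! + 11!/4! - 11!/5! + 11!/6! - 11!/7! + 11!/8! - 11!/9! + 11!/10! - 11!/11!
= 39916800 - 39916800 + 19958400 - 6652800 + 1663200 - 332640 + 55440 - 7920 + 990 - 110 + 11 - 1
= 14684570

14684570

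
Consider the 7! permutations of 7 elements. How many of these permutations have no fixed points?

1854

!7 is the nearest integer to 7!/e.
7! = 5040, and 5040/e ≈ 1854.11, so !7 = 1854.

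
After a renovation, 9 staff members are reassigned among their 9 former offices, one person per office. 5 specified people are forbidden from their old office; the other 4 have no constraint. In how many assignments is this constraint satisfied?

Inclusion-exclusion on the 5 forbidden self-matches:
Σ_{j=0}^{5} (-1)^j C(5,j)(9-j)!
= C(5,0)·9! - C(5,1)·8! + C(5,2)·7! - C(5,3)·6! + C(5,4)·5! - C(5,5)·4!
= 362880 - 201600 + 50400 - 7200 + 600 - 24
= 205056

205056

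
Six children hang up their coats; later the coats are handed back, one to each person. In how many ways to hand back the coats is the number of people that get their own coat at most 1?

529

Sum C(6,i)·!(6-i) for i = 0..1:
  i=0: C(6,0)·!6 = 1·265 = 265
  i=1: C(6,1)·!5 = 6·44 = 264
Total = 529.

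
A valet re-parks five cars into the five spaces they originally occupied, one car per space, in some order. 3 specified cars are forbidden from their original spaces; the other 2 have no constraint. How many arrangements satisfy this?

64

Inclusion-exclusion on the 3 forbidden self-matches:
Σ_{j=0}^{3} (-1)^j C(3,j)(5-j)!
= C(3,0)·5! - C(3,1)·4! + C(3,2)·3! - C(3,3)·2!
= 120 - 72 + 18 - 2
= 64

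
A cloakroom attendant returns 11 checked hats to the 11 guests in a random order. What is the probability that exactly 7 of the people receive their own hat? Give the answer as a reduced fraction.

Favorable outcomes: C(11,7)·!4 = 330·9 = 2970.
Total outcomes: 11! = 39916800.
Probability = 2970/39916800 = 1/13440.

1/13440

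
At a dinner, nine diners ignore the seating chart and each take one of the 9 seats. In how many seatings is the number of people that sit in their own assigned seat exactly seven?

Choose which 7 of the 9 are fixed: C(9,7) = 36.
The other 2 form a derangement: !2 = 1.
Total: 36 × 1 = 36.

36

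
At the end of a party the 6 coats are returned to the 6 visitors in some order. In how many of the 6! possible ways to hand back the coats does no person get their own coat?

265

Recurrence: !6 = 5·(!5 + !4).
!6 = 5·(44 + 9) = 5·53 = 265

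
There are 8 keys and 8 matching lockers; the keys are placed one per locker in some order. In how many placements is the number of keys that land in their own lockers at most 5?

40291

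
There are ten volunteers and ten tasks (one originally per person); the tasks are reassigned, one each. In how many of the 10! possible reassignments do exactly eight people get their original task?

Choose which 8 of the 10 are fixed: C(10,8) = 45.
The remaining 2 must be deranged: !2 = 1.
Total: 45 × 1 = 45.

45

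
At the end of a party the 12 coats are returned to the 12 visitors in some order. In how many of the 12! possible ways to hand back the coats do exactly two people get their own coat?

Choose which 2 of the 12 are fixed: C(12,2) = 66.
The other 10 form a derangement: !10 = 1334961.
Total: 66 × 1334961 = 88107426.

88107426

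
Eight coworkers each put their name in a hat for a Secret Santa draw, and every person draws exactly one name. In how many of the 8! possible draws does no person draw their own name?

The number of derangements of 8 is !8 = Σ_{k=0}^{8} (-1)^k·8!/k!
= 8! - 8!/1! + 8!/2! - 8!/3! + 8!/4! - 8!/5! + 8!/6! - 8!/7! + 8!/8!
= 40320 - 40320 + 20160 - 6720 + 1680 - 336 + 56 - 8 + 1
= 14833

14833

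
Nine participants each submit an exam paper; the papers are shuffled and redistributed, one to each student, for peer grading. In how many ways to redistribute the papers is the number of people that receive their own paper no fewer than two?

Sum C(9,i)·!(9-i) for i = 2..9:
  i=2: C(9,2)·!7 = 36·1854 = 66744
  i=3: C(9,3)·!6 = 84·265 = 22260
  i=4: C(9,4)·!5 = 126·44 = 5544
  i=5: C(9,5)·!4 = 126·9 = 1134
  i=6: C(9,6)·!3 = 84·2 = 168
  i=7: C(9,7)·!2 = 36·1 = 36
  i=8: C(9,8)·!1 = 9·0 = 0
  i=9: C(9,9)·!0 = 1·1 = 1
Total = 95887.

95887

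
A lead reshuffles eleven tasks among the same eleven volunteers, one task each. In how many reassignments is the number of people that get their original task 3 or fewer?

# with exactly i fixed is C(11,i)·!(11-i); sum over i=0..3:
  i=0: C(11,0)·!11 = 1·14684570 = 14684570
  i=1: C(11,1)·!10 = 11·1334961 = 14684571
  i=2: C(11,2)·!9 = 55·133496 = 7342280
  i=3: C(11,3)·!8 = 165·14833 = 2447445
Total = 39158866.

39158866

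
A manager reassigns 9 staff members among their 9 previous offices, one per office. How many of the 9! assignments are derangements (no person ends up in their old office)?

133496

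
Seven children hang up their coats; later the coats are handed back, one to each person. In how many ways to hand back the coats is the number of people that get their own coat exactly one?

Choose which one of the 7 is fixed: C(7,1) = 7.
The other 6 form a derangement: !6 = 265.
Total: 7 × 265 = 1855.

1855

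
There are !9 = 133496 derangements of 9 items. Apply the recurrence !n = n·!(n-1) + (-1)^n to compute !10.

1334961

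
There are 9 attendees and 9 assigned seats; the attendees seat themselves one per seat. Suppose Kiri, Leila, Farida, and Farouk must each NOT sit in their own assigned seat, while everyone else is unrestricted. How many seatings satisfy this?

Inclusion-exclusion on the 4 forbidden self-matches:
Σ_{j=0}^{4} (-1)^j C(4,j)(9-j)!
= C(4,0)·9! - C(4,1)·8! + C(4,2)·7! - C(4,3)·6! + C(4,4)·5!
= 362880 - 161280 + 30240 - 2880 + 120
= 229080

229080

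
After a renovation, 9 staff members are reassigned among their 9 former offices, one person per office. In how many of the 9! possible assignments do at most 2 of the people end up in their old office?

333737

# with exactly i fixed is C(9,i)·!(9-i); sum over i=0..2:
  i=0: C(9,0)·!9 = 1·133496 = 133496
  i=1: C(9,1)·!8 = 9·14833 = 133497
  i=2: C(9,2)·!7 = 36·1854 = 66744
Total = 333737.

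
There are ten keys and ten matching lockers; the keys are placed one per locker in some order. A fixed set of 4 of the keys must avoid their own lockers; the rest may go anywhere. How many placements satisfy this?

2399760

Inclusion-exclusion on the 4 forbidden self-matches:
Σ_{j=0}^{4} (-1)^j C(4,j)(10-j)!
= C(4,0)·10! - C(4,1)·9! + C(4,2)·8! - C(4,3)·7! + C(4,4)·6!
= 3628800 - 1451520 + 241920 - 20160 + 720
= 2399760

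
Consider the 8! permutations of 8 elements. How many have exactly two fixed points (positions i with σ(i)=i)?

Pick the 2 fixed positions: C(8,2) = 28 ways.
The remaining 6 must be deranged: !6 = 265.
Total: 28 × 265 = 7420.

7420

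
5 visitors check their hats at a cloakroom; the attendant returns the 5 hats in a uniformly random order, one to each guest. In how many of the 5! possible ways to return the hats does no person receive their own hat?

44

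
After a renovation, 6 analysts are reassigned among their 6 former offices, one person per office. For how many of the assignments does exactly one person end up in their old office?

Pick the single fixed position: C(6,1) = 6 ways.
The remaining 5 must be deranged: !5 = 44.
Total: 6 × 44 = 264.

264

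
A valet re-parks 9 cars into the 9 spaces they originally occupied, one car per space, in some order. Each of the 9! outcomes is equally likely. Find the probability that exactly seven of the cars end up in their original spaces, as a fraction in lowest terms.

1/10080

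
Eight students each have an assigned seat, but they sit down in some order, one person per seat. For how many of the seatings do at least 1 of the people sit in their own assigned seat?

# with exactly i fixed is C(8,i)·!(8-i); sum over i=1..8:
  i=1: C(8,1)·!7 = 8·1854 = 14832
  i=2: C(8,2)·!6 = 28·265 = 7420
  i=3: C(8,3)·!5 = 56·44 = 2464
  i=4: C(8,4)·!4 = 70·9 = 630
  i=5: C(8,5)·!3 = 56·2 = 112
  i=6: C(8,6)·!2 = 28·1 = 28
  i=7: C(8,7)·!1 = 8·0 = 0
  i=8: C(8,8)·!0 = 1·1 = 1
Total = 25487.

25487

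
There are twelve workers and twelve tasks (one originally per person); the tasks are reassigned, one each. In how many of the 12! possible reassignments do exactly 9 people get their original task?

Pick the 9 fixed positions: C(12,9) = 220 ways.
The other 3 form a derangement: !3 = 2.
Total: 220 × 2 = 440.

440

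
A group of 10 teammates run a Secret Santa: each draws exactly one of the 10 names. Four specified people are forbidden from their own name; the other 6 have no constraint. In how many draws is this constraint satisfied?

2399760

Inclusion-exclusion on the 4 forbidden self-matches:
Σ_{j=0}^{4} (-1)^j C(4,j)(10-j)!
= C(4,0)·10! - C(4,1)·9! + C(4,2)·8! - C(4,3)·7! + C(4,4)·6!
= 3628800 - 1451520 + 241920 - 20160 + 720
= 2399760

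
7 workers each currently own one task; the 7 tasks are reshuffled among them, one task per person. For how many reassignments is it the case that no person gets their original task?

1854

The subfactorial !7 = [7!/e] (nearest integer).
7! = 5040, and 5040/e ≈ 1854.11, so !7 = 1854.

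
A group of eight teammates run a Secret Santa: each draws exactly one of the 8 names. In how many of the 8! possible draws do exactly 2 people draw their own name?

7420

Choose which 2 of the 8 are fixed: C(8,2) = 28.
The other 6 form a derangement: !6 = 265.
Total: 28 × 265 = 7420.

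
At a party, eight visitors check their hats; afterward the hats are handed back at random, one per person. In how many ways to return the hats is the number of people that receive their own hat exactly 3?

2464

Choose which 3 of the 8 are fixed: C(8,3) = 56.
The other 5 form a derangement: !5 = 44.
Total: 56 × 44 = 2464.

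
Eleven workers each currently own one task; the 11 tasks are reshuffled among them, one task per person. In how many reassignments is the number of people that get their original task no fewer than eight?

386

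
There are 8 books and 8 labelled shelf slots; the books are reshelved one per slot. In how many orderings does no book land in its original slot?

14833

The subfactorial !8 = [8!/e] (nearest integer).
8! = 40320, and 40320/e ≈ 14832.90, so !8 = 14833.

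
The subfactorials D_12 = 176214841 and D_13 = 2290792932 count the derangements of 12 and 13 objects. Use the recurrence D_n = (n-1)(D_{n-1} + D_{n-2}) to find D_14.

D_14 = (14-1)·(D_13 + D_12) = 13·(2290792932 + 176214841) = 13·2467007773 = 32071101049.

32071101049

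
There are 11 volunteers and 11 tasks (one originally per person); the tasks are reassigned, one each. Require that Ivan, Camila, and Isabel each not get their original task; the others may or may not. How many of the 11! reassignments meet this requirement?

Let A_j be the event that the j-th constrained one is fixed. By inclusion-exclusion over the 3 events:
Σ_{j=0}^{3} (-1)^j C(3,j)(11-j)!
= C(3,0)·11! - C(3,1)·10! + C(3,2)·9! - C(3,3)·8!
= 39916800 - 10886400 + 1088640 - 40320
= 30078720

30078720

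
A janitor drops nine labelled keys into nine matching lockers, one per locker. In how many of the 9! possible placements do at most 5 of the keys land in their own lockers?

# with exactly i fixed is C(9,i)·!(9-i); sum over i=0..5:
  i=0: C(9,0)·!9 = 1·133496 = 133496
  i=1: C(9,1)·!8 = 9·14833 = 133497
  i=2: C(9,2)·!7 = 36·1854 = 66744
  i=3: C(9,3)·!6 = 84·265 = 22260
  i=4: C(9,4)·!5 = 126·44 = 5544
  i=5: C(9,5)·!4 = 126·9 = 1134
Total = 362675.

362675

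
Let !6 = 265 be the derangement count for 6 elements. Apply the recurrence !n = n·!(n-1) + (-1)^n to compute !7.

1854

!7 = 7·265 - 1 = 1854.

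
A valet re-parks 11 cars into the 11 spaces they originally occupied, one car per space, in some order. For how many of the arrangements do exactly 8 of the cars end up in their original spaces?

Choose which 8 of the 11 are fixed: C(11,8) = 165.
The other 3 form a derangement: !3 = 2.
Total: 165 × 2 = 330.

330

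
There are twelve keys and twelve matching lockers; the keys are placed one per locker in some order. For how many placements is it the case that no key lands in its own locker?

By inclusion-exclusion, !12 = Σ (-1)^k · 12!/k! for k=0..12
= 12! - 12!/1! + 12!/2! - 12!/3! + 12!/4! - 12!/5! + 12!/6! - 12!/7! + 12!/8! - 12!/9! + 12!/10! - 12!/11! + 12!/12!
= 479001600 - 479001600 + 239500800 - 79833600 + 19958400 - 3991680 + 665280 - 95040 + 11880 - 1320 + 132 - 12 + 1
= 176214841

176214841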